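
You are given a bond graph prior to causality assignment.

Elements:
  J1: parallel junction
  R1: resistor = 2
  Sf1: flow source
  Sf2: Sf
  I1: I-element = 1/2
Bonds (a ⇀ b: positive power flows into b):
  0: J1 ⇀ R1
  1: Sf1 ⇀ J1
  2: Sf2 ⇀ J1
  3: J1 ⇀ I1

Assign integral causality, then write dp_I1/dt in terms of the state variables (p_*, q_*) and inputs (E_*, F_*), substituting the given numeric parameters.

dp_I1/dt = 2*F_Sf1 + 2*F_Sf2 - 4*p_I1

b1 →Sf1  (Sf1 fixes flow; stroke at Sf1)
b2 →Sf2  (source Sf2 imposes f)
b3 →I1  (prefer integral on I1)
b0 →J1  (closing 0-jn rule on J1)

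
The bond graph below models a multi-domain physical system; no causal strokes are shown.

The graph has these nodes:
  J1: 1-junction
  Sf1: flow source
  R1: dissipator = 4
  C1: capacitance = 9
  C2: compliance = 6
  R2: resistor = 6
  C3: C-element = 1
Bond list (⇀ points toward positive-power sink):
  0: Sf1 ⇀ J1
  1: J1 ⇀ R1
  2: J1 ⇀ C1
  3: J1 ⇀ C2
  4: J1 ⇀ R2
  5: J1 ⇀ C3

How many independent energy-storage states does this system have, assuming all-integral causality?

3  (C1, C2, C3 all integral)

b0 |Sf1  (source Sf1 imposes f)
b1 |J1  (common-f at J1 fixed by 0)
b2 |J1  (J1 flow already set via bond 0)
b3 |J1  (J1 flow already set via bond 0)
b4 |J1  (1-jn J1 has f-setter on 0)
b5 |J1  (1-jn J1 has f-setter on 0)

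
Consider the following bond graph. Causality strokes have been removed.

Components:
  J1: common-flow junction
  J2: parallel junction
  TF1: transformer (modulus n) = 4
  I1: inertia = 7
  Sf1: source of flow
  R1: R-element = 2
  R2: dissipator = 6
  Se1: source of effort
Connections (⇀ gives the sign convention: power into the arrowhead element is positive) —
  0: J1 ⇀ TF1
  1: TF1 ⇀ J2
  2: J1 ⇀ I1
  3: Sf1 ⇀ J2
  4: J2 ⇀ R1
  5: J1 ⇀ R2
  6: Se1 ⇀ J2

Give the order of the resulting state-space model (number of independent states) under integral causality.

β3 stroke→Sf1  (Sf1 fixes flow; stroke at Sf1)
β6 stroke→J2  (Se1 fixes effort; stroke away)
β1 stroke→TF1  (J2 effort already set via bond 6)
β4 stroke→R1  (common-e at J2 fixed by 6)
β0 stroke→J1  (TF TF1: opposite of bond 1)
β2 stroke→I1  (I1 outputs flow p/I1)
β5 stroke→J1  (common-f at J1 fixed by 2)

1  (I1 all integral)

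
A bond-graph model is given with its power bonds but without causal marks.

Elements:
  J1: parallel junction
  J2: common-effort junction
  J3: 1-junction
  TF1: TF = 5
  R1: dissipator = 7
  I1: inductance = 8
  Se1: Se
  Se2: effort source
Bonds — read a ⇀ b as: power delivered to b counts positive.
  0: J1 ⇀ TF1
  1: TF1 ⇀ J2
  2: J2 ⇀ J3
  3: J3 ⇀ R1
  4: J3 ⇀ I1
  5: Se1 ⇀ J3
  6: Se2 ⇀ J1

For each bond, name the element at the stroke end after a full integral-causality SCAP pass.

#5 stroke at J3  (source Se1 imposes e)
#6 stroke at J1  (Se2 fixes effort; stroke away)
#0 stroke at TF1  (0-jn J1 has e-setter on 6)
#1 stroke at J2  (TF TF1: opposite of bond 0)
#2 stroke at J3  (common-e at J2 fixed by 1)
#4 stroke at I1  (I1 outputs flow p/I1)
#3 stroke at J3  (1-jn J3 has f-setter on 4)

#0 →TF1
#1 →J2
#2 →J3
#3 →J3
#4 →I1
#5 →J3
#6 →J1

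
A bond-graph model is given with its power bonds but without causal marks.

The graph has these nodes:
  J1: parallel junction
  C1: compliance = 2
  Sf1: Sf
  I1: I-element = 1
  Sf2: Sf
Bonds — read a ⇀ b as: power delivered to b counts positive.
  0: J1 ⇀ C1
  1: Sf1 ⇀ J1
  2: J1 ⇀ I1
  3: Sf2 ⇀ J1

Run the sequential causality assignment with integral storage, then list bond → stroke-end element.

b0 stroke→J1
b1 stroke→Sf1
b2 stroke→I1
b3 stroke→Sf2

β1 stroke at Sf1  (Sf1: flow source, stroke at near end)
β3 stroke at Sf2  (Sf2 (Sf) sets flow on bond)
β0 stroke at J1  (C1 outputs effort q/C1)
β2 stroke at I1  (common-e at J1 fixed by 0)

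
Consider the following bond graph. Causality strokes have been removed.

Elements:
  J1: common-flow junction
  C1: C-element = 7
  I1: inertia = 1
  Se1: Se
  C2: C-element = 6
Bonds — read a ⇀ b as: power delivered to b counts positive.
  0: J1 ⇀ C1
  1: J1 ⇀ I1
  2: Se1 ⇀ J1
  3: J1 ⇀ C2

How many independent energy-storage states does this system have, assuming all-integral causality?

#2 stroke at J1  (source Se1 imposes e)
#0 stroke at J1  (prefer integral on C1)
#1 stroke at I1  (I1 integral (f out))
#3 stroke at J1  (J1: bond 1 brought flow, rest push out)

3  (C1, C2, I1 all integral)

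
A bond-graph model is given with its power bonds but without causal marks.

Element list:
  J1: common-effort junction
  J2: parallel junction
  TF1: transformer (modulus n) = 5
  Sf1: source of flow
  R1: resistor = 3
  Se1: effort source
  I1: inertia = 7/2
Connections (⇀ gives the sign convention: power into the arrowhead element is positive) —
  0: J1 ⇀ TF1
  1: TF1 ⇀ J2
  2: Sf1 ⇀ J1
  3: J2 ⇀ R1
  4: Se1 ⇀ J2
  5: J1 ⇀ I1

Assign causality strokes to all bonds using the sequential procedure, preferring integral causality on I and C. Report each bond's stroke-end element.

bond 0 |J1
bond 1 |TF1
bond 2 |Sf1
bond 3 |R1
bond 4 |J2
bond 5 |I1

β2 stroke→Sf1  (Sf1 (Sf) sets flow on bond)
β4 stroke→J2  (Se1: effort source, stroke at far end)
β1 stroke→TF1  (J2: bond 4 brought effort, rest push out)
β3 stroke→R1  (J2 effort already set via bond 4)
β0 stroke→J1  (through TF1, causality passes straight; one stroke at TF1)
β5 stroke→I1  (0-jn J1 has e-setter on 0)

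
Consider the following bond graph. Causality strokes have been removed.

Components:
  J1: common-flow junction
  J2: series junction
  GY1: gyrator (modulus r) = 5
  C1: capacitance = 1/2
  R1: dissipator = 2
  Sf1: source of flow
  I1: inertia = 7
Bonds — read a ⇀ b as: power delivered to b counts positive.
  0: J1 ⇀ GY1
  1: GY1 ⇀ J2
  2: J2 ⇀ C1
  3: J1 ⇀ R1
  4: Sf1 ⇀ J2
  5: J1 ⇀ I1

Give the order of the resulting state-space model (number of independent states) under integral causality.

#4 stroke→Sf1  (Sf1 (Sf) sets flow on bond)
#1 stroke→J2  (J2 flow already set via bond 4)
#2 stroke→J2  (1-jn J2 has f-setter on 4)
#0 stroke→J1  (GY GY1: same side as bond 1)
#5 stroke→I1  (I1 outputs flow p/I1)
#3 stroke→J1  (J1 flow already set via bond 5)

2  (C1, I1 all integral)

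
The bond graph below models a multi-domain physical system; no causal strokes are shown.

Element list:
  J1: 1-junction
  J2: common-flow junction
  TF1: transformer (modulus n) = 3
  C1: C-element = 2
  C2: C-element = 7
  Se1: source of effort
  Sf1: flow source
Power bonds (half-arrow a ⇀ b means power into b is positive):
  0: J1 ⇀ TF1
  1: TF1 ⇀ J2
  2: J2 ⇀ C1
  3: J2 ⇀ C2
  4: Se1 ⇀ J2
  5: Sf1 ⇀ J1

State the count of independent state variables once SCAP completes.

2  (C1, C2 all integral)

bond 4 →J2  (source Se1 imposes e)
bond 5 →Sf1  (Sf1 fixes flow; stroke at Sf1)
bond 0 →J1  (J1: bond 5 brought flow, rest push out)
bond 1 →TF1  (TF1 one-in-one-out from 0)
bond 2 →J2  (common-f at J2 fixed by 1)
bond 3 →J2  (J2 flow already set via bond 1)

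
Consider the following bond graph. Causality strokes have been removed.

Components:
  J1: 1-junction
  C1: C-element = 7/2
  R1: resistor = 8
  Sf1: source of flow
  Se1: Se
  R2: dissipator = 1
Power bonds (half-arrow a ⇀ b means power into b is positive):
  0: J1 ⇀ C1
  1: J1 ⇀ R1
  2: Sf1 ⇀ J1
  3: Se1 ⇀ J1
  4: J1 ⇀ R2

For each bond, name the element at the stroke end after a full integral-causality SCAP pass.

#0 |J1
#1 |J1
#2 |Sf1
#3 |J1
#4 |J1

bond 2 stroke→Sf1  (Sf1 fixes flow; stroke at Sf1)
bond 3 stroke→J1  (source Se1 imposes e)
bond 0 stroke→J1  (J1 flow already set via bond 2)
bond 1 stroke→J1  (J1 flow already set via bond 2)
bond 4 stroke→J1  (J1 flow already set via bond 2)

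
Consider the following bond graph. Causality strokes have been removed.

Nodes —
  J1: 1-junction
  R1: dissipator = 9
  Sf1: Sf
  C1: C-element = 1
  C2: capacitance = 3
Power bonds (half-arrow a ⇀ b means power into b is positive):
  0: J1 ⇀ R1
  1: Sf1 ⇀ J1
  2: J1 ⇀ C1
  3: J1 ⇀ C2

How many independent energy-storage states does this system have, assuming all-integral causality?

β1 stroke→Sf1  (Sf1 (Sf) sets flow on bond)
β0 stroke→J1  (1-jn J1 has f-setter on 1)
β2 stroke→J1  (J1 flow already set via bond 1)
β3 stroke→J1  (1-jn J1 has f-setter on 1)

2  (C1, C2 all integral)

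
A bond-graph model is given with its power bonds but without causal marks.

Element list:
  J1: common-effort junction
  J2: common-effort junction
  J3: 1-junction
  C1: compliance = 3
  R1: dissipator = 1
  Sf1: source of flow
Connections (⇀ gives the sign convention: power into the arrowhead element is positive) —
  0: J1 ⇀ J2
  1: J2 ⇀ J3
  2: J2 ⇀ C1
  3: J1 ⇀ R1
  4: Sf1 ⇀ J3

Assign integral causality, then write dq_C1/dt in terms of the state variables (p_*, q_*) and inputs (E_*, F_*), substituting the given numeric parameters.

b4 |Sf1  (source Sf1 imposes f)
b1 |J3  (1-jn J3 has f-setter on 4)
b2 |J2  (C1 integral (e out))
b0 |J1  (J2: bond 2 brought effort, rest push out)
b3 |R1  (common-e at J1 fixed by 0)

dq_C1/dt = -F_Sf1 - q_C1/3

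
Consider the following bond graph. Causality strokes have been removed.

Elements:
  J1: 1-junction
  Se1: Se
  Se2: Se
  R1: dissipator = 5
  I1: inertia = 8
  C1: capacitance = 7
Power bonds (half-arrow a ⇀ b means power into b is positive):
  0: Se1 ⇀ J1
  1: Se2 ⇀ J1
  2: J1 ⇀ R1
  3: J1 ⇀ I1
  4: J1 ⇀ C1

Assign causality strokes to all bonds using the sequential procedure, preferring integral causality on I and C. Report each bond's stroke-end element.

bond 0 |J1
bond 1 |J1
bond 2 |J1
bond 3 |I1
bond 4 |J1

b0 stroke→J1  (Se1 fixes effort; stroke away)
b1 stroke→J1  (source Se2 imposes e)
b3 stroke→I1  (prefer integral on I1)
b2 stroke→J1  (J1 flow already set via bond 3)
b4 stroke→J1  (1-jn J1 has f-setter on 3)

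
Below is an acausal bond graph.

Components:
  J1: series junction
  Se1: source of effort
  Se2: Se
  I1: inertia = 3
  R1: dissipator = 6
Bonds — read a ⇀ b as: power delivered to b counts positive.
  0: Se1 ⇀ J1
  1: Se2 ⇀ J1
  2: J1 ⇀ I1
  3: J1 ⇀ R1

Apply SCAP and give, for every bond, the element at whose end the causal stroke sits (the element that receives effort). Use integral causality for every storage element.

#0 |J1  (Se1 (Se) sets effort on bond)
#1 |J1  (Se2 fixes effort; stroke away)
#2 |I1  (I1 integral (f out))
#3 |J1  (common-f at J1 fixed by 2)

#0 |J1
#1 |J1
#2 |I1
#3 |J1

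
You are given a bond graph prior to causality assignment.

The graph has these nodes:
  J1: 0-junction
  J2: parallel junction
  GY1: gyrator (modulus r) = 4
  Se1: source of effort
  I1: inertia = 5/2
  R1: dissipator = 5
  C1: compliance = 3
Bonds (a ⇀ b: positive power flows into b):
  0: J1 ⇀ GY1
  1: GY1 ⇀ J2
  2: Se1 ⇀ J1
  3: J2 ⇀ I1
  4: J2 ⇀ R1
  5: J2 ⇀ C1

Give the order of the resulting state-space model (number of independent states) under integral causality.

b2 stroke→J1  (source Se1 imposes e)
b0 stroke→GY1  (J1 effort already set via bond 2)
b1 stroke→GY1  (GY1 both-in/both-out from 0)
b3 stroke→I1  (prefer integral on I1)
b5 stroke→J2  (C1 integral (e out))
b4 stroke→R1  (J2 effort already set via bond 5)

2  (C1, I1 all integral)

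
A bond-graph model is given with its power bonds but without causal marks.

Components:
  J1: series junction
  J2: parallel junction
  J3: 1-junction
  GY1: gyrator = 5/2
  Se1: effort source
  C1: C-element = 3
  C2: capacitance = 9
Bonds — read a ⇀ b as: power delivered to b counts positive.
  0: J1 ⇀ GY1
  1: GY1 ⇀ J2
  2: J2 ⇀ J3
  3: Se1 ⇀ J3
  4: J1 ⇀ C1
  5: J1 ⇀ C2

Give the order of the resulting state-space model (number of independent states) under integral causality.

#3 →J3  (Se1 (Se) sets effort on bond)
#2 →J2  (J3: last free bond brings flow in)
#1 →GY1  (J2 effort already set via bond 2)
#0 →GY1  (GY1 both-in/both-out from 1)
#4 →J1  (1-jn J1 has f-setter on 0)
#5 →J1  (J1: bond 0 brought flow, rest push out)

2  (C1, C2 all integral)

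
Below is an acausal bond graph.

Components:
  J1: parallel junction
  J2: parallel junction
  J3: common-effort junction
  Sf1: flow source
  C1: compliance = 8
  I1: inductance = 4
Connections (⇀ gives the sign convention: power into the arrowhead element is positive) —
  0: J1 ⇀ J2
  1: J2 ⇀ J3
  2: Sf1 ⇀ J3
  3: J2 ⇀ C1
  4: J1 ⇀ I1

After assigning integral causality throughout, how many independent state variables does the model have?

b2 |Sf1  (Sf1: flow source, stroke at near end)
b1 |J3  (J3: last free bond brings effort in)
b3 |J2  (prefer integral on C1)
b0 |J1  (J2 effort already set via bond 3)
b4 |I1  (J1: bond 0 brought effort, rest push out)

2  (C1, I1 all integral)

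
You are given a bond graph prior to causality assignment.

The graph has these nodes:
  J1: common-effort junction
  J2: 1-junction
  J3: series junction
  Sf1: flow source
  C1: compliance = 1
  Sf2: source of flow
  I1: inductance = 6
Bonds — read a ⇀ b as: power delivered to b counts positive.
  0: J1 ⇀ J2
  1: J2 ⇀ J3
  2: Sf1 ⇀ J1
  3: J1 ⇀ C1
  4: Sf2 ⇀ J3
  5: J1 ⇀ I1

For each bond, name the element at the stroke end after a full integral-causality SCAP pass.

#0 |J2
#1 |J3
#2 |Sf1
#3 |J1
#4 |Sf2
#5 |I1

bond 2 stroke→Sf1  (Sf1 (Sf) sets flow on bond)
bond 4 stroke→Sf2  (Sf2 (Sf) sets flow on bond)
bond 1 stroke→J3  (J3 flow already set via bond 4)
bond 0 stroke→J2  (common-f at J2 fixed by 1)
bond 3 stroke→J1  (C1 outputs effort q/C1)
bond 5 stroke→I1  (0-jn J1 has e-setter on 3)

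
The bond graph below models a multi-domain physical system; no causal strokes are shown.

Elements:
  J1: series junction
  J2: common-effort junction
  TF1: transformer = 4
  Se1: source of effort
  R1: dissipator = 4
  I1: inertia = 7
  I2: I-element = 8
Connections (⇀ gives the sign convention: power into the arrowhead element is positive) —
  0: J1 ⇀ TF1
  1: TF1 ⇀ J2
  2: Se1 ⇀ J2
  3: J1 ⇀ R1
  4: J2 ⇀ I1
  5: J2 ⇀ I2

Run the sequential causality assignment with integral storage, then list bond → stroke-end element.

bond 2 |J2  (Se1 (Se) sets effort on bond)
bond 1 |TF1  (0-jn J2 has e-setter on 2)
bond 4 |I1  (common-e at J2 fixed by 2)
bond 5 |I2  (J2 effort already set via bond 2)
bond 0 |J1  (TF TF1: opposite of bond 1)
bond 3 |R1  (J1 needs exactly one f-in)

bond 0 |J1
bond 1 |TF1
bond 2 |J2
bond 3 |R1
bond 4 |I1
bond 5 |I2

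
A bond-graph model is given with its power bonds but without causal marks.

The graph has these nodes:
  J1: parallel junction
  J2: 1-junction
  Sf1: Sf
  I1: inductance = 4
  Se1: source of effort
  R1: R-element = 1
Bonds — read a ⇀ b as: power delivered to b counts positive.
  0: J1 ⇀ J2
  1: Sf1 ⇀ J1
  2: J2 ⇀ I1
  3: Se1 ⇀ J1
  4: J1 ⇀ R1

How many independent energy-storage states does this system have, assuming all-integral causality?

#1 stroke→Sf1  (Sf1 (Sf) sets flow on bond)
#3 stroke→J1  (Se1 (Se) sets effort on bond)
#0 stroke→J2  (common-e at J1 fixed by 3)
#4 stroke→R1  (J1: bond 3 brought effort, rest push out)
#2 stroke→I1  (J2 needs exactly one f-in)

1  (I1 all integral)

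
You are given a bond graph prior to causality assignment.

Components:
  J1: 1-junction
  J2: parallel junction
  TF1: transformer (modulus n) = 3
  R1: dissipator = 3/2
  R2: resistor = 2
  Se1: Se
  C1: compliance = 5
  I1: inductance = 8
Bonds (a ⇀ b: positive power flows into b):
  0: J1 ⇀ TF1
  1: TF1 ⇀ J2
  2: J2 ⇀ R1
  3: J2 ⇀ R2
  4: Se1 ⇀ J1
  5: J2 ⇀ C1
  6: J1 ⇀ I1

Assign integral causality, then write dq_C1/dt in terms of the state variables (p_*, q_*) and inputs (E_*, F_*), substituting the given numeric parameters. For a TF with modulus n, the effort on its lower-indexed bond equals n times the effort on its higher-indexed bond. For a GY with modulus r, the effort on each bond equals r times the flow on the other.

#4 stroke→J1  (source Se1 imposes e)
#5 stroke→J2  (C1 integral (e out))
#1 stroke→TF1  (J2: bond 5 brought effort, rest push out)
#2 stroke→R1  (common-e at J2 fixed by 5)
#3 stroke→R2  (0-jn J2 has e-setter on 5)
#0 stroke→J1  (TF1 one-in-one-out from 1)
#6 stroke→I1  (closing 1-jn rule on J1)

dq_C1/dt = 3*p_I1/8 - 7*q_C1/30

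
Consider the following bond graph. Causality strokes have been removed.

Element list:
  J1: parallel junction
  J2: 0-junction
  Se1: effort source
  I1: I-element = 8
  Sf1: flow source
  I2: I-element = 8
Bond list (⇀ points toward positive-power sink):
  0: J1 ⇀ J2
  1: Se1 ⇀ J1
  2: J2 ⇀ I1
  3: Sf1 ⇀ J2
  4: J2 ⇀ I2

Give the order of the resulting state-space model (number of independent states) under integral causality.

2  (I1, I2 all integral)

b1 |J1  (Se1 (Se) sets effort on bond)
b3 |Sf1  (source Sf1 imposes f)
b0 |J2  (0-jn J1 has e-setter on 1)
b2 |I1  (J2 effort already set via bond 0)
b4 |I2  (J2 effort already set via bond 0)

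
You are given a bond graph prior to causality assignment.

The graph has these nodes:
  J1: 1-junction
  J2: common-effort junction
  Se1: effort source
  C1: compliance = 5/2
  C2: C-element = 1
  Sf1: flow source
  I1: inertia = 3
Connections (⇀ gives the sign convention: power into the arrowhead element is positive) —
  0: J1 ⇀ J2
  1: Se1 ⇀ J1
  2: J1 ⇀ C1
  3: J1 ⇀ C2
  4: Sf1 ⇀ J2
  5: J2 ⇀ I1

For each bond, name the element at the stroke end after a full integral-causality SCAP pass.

bond 0 stroke at J2
bond 1 stroke at J1
bond 2 stroke at J1
bond 3 stroke at J1
bond 4 stroke at Sf1
bond 5 stroke at I1

b1 stroke at J1  (Se1 fixes effort; stroke away)
b4 stroke at Sf1  (Sf1 fixes flow; stroke at Sf1)
b2 stroke at J1  (prefer integral on C1)
b3 stroke at J1  (C2: C, integral causality)
b0 stroke at J2  (only one flow-in slot at J1)
b5 stroke at I1  (common-e at J2 fixed by 0)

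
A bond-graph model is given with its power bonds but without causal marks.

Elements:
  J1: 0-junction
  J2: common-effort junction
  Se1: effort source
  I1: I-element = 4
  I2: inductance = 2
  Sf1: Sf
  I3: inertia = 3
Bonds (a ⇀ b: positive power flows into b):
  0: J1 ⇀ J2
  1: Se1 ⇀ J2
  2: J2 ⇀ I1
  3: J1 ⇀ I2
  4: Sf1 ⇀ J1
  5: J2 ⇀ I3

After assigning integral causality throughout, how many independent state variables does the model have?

bond 1 |J2  (source Se1 imposes e)
bond 4 |Sf1  (Sf1: flow source, stroke at near end)
bond 0 |J1  (0-jn J2 has e-setter on 1)
bond 2 |I1  (J2 effort already set via bond 1)
bond 5 |I3  (J2 effort already set via bond 1)
bond 3 |I2  (common-e at J1 fixed by 0)

3  (I1, I2, I3 all integral)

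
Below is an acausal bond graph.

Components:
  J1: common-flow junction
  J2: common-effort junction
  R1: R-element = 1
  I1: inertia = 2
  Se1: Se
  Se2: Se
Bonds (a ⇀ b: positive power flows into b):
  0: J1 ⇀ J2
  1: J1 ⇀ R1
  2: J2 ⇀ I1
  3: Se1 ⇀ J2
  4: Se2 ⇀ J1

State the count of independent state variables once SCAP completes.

1  (I1 all integral)

bond 3 |J2  (Se1 (Se) sets effort on bond)
bond 4 |J1  (Se2 (Se) sets effort on bond)
bond 0 |J1  (common-e at J2 fixed by 3)
bond 2 |I1  (common-e at J2 fixed by 3)
bond 1 |R1  (closing 1-jn rule on J1)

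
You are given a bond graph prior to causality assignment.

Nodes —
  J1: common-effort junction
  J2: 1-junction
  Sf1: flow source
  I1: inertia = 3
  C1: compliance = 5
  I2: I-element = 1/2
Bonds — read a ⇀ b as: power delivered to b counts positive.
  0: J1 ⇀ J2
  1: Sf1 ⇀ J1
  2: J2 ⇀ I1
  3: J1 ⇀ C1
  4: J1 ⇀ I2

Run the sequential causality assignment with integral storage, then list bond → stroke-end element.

bond 0 →J2
bond 1 →Sf1
bond 2 →I1
bond 3 →J1
bond 4 →I2

β1 stroke→Sf1  (Sf1: flow source, stroke at near end)
β2 stroke→I1  (prefer integral on I1)
β0 stroke→J2  (1-jn J2 has f-setter on 2)
β3 stroke→J1  (prefer integral on C1)
β4 stroke→I2  (J1 effort already set via bond 3)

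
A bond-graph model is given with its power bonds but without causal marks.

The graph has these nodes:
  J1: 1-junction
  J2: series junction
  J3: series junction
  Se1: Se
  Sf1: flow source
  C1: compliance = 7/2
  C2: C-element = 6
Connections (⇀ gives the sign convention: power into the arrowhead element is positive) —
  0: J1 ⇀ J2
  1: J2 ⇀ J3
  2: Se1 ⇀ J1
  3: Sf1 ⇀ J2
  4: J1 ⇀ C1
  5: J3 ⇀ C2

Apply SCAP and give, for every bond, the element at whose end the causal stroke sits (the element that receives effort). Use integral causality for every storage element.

b2 →J1  (source Se1 imposes e)
b3 →Sf1  (Sf1: flow source, stroke at near end)
b0 →J2  (common-f at J2 fixed by 3)
b1 →J2  (J2 flow already set via bond 3)
b5 →J3  (1-jn J3 has f-setter on 1)
b4 →J1  (J1: bond 0 brought flow, rest push out)

b0 →J2
b1 →J2
b2 →J1
b3 →Sf1
b4 →J1
b5 →J3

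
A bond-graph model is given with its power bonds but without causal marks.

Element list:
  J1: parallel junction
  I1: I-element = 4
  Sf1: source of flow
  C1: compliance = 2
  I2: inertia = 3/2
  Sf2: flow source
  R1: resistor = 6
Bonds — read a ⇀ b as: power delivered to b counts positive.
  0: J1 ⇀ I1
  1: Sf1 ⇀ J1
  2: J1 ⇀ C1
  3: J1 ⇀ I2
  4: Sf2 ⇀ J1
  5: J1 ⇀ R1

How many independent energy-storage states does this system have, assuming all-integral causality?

3  (C1, I1, I2 all integral)

b1 |Sf1  (source Sf1 imposes f)
b4 |Sf2  (Sf2 (Sf) sets flow on bond)
b0 |I1  (I1 outputs flow p/I1)
b2 |J1  (C1 outputs effort q/C1)
b3 |I2  (common-e at J1 fixed by 2)
b5 |R1  (J1 effort already set via bond 2)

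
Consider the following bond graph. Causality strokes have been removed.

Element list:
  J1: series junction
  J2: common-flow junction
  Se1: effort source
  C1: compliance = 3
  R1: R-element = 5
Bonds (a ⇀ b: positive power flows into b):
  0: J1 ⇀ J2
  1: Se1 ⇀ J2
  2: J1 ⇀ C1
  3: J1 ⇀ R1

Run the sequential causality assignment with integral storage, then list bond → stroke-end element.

b1 stroke at J2  (Se1 (Se) sets effort on bond)
b0 stroke at J1  (closing 1-jn rule on J2)
b2 stroke at J1  (C1 integral (e out))
b3 stroke at R1  (only one flow-in slot at J1)

b0 →J1
b1 →J2
b2 →J1
b3 →R1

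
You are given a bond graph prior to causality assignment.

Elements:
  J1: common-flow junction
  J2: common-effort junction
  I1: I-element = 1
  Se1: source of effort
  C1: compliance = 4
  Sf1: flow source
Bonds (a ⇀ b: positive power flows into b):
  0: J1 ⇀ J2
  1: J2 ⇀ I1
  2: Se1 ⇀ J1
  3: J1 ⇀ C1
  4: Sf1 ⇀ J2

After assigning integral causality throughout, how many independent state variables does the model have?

b2 stroke at J1  (Se1 fixes effort; stroke away)
b4 stroke at Sf1  (Sf1 fixes flow; stroke at Sf1)
b1 stroke at I1  (I1 integral (f out))
b0 stroke at J2  (J2 needs exactly one e-in)
b3 stroke at J1  (1-jn J1 has f-setter on 0)

2  (C1, I1 all integral)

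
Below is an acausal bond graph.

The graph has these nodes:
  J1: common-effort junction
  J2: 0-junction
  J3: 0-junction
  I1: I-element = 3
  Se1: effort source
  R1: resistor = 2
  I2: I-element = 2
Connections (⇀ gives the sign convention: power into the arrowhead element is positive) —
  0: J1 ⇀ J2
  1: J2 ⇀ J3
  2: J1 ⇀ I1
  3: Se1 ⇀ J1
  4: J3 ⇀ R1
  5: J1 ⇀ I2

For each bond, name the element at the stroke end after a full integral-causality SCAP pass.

#0 |J2
#1 |J3
#2 |I1
#3 |J1
#4 |R1
#5 |I2

β3 stroke at J1  (Se1 (Se) sets effort on bond)
β0 stroke at J2  (J1 effort already set via bond 3)
β2 stroke at I1  (J1 effort already set via bond 3)
β5 stroke at I2  (0-jn J1 has e-setter on 3)
β1 stroke at J3  (common-e at J2 fixed by 0)
β4 stroke at R1  (common-e at J3 fixed by 1)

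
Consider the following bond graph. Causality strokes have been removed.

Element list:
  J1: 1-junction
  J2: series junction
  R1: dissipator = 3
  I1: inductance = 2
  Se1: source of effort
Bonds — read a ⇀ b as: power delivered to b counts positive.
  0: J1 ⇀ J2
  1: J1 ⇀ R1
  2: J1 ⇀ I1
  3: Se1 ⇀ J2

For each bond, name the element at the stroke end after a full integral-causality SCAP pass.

bond 0 |J1
bond 1 |J1
bond 2 |I1
bond 3 |J2

bond 3 stroke→J2  (Se1 (Se) sets effort on bond)
bond 0 stroke→J1  (J2: last free bond brings flow in)
bond 2 stroke→I1  (prefer integral on I1)
bond 1 stroke→J1  (1-jn J1 has f-setter on 2)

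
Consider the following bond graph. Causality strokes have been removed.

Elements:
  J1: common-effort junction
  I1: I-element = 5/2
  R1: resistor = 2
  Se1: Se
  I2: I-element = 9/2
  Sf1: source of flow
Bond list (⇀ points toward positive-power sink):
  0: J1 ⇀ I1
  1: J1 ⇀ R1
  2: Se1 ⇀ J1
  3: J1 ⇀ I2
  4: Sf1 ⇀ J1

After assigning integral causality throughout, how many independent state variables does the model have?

bond 2 |J1  (Se1 fixes effort; stroke away)
bond 4 |Sf1  (Sf1: flow source, stroke at near end)
bond 0 |I1  (J1 effort already set via bond 2)
bond 1 |R1  (0-jn J1 has e-setter on 2)
bond 3 |I2  (J1 effort already set via bond 2)

2  (I1, I2 all integral)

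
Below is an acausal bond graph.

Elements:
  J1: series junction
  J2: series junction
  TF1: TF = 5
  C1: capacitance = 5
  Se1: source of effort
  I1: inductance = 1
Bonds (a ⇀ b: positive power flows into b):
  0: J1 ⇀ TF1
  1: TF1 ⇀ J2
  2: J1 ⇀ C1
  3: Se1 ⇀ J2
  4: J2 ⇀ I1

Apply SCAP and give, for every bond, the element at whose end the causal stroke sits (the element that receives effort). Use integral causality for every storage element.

b0 →TF1
b1 →J2
b2 →J1
b3 →J2
b4 →I1

β3 stroke at J2  (source Se1 imposes e)
β2 stroke at J1  (C1: C, integral causality)
β0 stroke at TF1  (J1 needs exactly one f-in)
β1 stroke at J2  (TF1: transformer flips bond 0)
β4 stroke at I1  (J2: last free bond brings flow in)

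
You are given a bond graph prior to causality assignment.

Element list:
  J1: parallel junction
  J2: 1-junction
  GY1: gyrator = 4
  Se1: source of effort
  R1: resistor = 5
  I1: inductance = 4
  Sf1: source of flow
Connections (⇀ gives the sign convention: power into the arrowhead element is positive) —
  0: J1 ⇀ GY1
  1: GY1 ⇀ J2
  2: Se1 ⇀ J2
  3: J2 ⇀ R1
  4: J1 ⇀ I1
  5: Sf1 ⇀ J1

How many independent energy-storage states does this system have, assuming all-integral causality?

1  (I1 all integral)

bond 2 →J2  (Se1 (Se) sets effort on bond)
bond 5 →Sf1  (Sf1: flow source, stroke at near end)
bond 4 →I1  (prefer integral on I1)
bond 0 →J1  (closing 0-jn rule on J1)
bond 1 →J2  (through GY1, causality inverts; strokes same side of GY1)
bond 3 →R1  (J2 needs exactly one f-in)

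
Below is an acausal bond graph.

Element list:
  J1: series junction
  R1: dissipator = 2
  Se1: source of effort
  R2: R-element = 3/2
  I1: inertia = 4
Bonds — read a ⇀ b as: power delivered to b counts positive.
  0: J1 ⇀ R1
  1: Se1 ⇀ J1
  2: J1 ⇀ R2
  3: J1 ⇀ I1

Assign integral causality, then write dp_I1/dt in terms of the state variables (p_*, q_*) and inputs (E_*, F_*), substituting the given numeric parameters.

#1 |J1  (source Se1 imposes e)
#3 |I1  (I1 integral (f out))
#0 |J1  (J1 flow already set via bond 3)
#2 |J1  (J1: bond 3 brought flow, rest push out)

dp_I1/dt = E_Se1 - 7*p_I1/8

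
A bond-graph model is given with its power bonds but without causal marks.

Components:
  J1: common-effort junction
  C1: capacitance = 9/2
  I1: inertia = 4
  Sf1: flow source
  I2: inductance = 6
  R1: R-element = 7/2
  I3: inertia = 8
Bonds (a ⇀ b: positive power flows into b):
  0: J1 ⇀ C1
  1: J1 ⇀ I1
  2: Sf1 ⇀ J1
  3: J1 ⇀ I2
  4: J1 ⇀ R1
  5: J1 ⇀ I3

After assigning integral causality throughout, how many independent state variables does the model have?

bond 2 →Sf1  (Sf1: flow source, stroke at near end)
bond 0 →J1  (C1 outputs effort q/C1)
bond 1 →I1  (common-e at J1 fixed by 0)
bond 3 →I2  (common-e at J1 fixed by 0)
bond 4 →R1  (J1: bond 0 brought effort, rest push out)
bond 5 →I3  (J1: bond 0 brought effort, rest push out)

4  (C1, I1, I2, I3 all integral)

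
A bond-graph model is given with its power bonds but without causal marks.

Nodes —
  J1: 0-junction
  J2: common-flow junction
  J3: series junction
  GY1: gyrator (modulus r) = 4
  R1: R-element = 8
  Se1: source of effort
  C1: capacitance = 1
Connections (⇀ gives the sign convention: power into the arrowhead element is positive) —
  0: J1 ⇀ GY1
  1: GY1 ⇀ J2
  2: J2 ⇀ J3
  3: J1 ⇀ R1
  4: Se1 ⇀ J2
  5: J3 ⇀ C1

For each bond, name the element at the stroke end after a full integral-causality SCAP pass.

β4 |J2  (Se1 fixes effort; stroke away)
β5 |J3  (C1: C, integral causality)
β2 |J2  (J3 needs exactly one f-in)
β1 |GY1  (only one flow-in slot at J2)
β0 |GY1  (GY1 both-in/both-out from 1)
β3 |J1  (closing 0-jn rule on J1)

β0 stroke at GY1
β1 stroke at GY1
β2 stroke at J2
β3 stroke at J1
β4 stroke at J2
β5 stroke at J3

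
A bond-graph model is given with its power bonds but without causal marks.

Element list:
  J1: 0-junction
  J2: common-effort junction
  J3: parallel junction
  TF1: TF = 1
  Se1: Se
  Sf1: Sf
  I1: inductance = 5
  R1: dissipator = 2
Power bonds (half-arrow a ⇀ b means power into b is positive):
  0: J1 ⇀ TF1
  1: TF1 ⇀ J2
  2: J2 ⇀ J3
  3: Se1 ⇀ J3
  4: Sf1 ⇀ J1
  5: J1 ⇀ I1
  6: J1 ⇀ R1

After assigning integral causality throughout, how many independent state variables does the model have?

1  (I1 all integral)

β3 stroke at J3  (source Se1 imposes e)
β4 stroke at Sf1  (Sf1 fixes flow; stroke at Sf1)
β2 stroke at J2  (J3 effort already set via bond 3)
β1 stroke at TF1  (J2 effort already set via bond 2)
β0 stroke at J1  (TF TF1: opposite of bond 1)
β5 stroke at I1  (0-jn J1 has e-setter on 0)
β6 stroke at R1  (common-e at J1 fixed by 0)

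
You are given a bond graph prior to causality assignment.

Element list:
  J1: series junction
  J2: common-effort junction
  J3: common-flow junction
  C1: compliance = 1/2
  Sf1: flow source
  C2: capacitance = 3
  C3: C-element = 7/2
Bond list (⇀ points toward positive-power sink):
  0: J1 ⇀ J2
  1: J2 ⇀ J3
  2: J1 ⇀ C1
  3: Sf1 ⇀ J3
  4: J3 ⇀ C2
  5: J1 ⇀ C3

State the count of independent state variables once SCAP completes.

3  (C1, C2, C3 all integral)

#3 →Sf1  (source Sf1 imposes f)
#1 →J3  (J3 flow already set via bond 3)
#4 →J3  (common-f at J3 fixed by 3)
#0 →J2  (J2: last free bond brings effort in)
#2 →J1  (common-f at J1 fixed by 0)
#5 →J1  (common-f at J1 fixed by 0)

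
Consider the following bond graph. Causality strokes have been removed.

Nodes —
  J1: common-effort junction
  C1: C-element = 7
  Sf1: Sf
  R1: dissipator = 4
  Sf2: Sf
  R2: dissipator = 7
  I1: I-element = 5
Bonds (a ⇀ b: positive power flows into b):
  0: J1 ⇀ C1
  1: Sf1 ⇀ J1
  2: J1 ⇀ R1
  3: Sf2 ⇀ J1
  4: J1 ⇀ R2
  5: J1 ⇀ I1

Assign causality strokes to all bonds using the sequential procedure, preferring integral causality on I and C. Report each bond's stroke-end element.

bond 0 stroke→J1
bond 1 stroke→Sf1
bond 2 stroke→R1
bond 3 stroke→Sf2
bond 4 stroke→R2
bond 5 stroke→I1

β1 →Sf1  (source Sf1 imposes f)
β3 →Sf2  (source Sf2 imposes f)
β0 →J1  (C1: C, integral causality)
β2 →R1  (0-jn J1 has e-setter on 0)
β4 →R2  (0-jn J1 has e-setter on 0)
β5 →I1  (common-e at J1 fixed by 0)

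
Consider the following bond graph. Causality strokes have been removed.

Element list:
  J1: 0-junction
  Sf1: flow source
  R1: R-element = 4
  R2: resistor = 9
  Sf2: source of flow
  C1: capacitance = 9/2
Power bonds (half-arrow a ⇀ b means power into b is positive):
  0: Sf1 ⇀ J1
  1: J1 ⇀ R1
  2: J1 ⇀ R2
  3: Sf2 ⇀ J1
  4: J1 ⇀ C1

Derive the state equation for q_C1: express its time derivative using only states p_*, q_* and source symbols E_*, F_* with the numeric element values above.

dq_C1/dt = F_Sf1 + F_Sf2 - 13*q_C1/162

#0 stroke at Sf1  (source Sf1 imposes f)
#3 stroke at Sf2  (Sf2 fixes flow; stroke at Sf2)
#4 stroke at J1  (C1 outputs effort q/C1)
#1 stroke at R1  (J1: bond 4 brought effort, rest push out)
#2 stroke at R2  (J1: bond 4 brought effort, rest push out)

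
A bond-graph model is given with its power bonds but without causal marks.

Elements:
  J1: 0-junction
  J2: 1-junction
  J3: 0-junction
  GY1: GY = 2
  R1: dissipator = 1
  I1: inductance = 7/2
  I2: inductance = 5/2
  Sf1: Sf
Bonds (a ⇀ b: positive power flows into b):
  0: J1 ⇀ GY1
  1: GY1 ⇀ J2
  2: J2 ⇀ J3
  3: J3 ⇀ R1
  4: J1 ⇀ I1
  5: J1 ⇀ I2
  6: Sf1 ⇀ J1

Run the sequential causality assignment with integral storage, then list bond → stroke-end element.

b6 stroke→Sf1  (source Sf1 imposes f)
b4 stroke→I1  (I1: I, integral causality)
b5 stroke→I2  (I2 outputs flow p/I2)
b0 stroke→J1  (J1: last free bond brings effort in)
b1 stroke→J2  (GY1 both-in/both-out from 0)
b2 stroke→J3  (J2 needs exactly one f-in)
b3 stroke→R1  (J3 effort already set via bond 2)

#0 stroke→J1
#1 stroke→J2
#2 stroke→J3
#3 stroke→R1
#4 stroke→I1
#5 stroke→I2
#6 stroke→Sf1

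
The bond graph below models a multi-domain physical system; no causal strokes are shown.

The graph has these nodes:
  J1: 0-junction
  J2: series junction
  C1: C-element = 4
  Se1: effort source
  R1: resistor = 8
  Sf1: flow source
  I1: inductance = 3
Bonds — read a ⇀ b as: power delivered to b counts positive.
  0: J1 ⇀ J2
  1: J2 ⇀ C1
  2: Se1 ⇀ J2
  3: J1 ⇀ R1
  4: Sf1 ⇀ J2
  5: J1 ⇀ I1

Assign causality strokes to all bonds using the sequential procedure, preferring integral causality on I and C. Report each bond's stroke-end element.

bond 2 stroke→J2  (source Se1 imposes e)
bond 4 stroke→Sf1  (Sf1: flow source, stroke at near end)
bond 0 stroke→J2  (common-f at J2 fixed by 4)
bond 1 stroke→J2  (common-f at J2 fixed by 4)
bond 5 stroke→I1  (I1 integral (f out))
bond 3 stroke→J1  (closing 0-jn rule on J1)

b0 →J2
b1 →J2
b2 →J2
b3 →J1
b4 →Sf1
b5 →I1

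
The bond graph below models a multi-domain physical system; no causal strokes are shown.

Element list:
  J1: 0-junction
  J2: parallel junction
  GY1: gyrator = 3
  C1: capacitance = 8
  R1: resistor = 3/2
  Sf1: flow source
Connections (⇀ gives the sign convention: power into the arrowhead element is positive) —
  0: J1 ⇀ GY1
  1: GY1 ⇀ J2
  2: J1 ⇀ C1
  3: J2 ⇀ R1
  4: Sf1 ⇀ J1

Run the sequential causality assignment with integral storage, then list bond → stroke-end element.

bond 4 stroke→Sf1  (Sf1 fixes flow; stroke at Sf1)
bond 2 stroke→J1  (C1 outputs effort q/C1)
bond 0 stroke→GY1  (J1: bond 2 brought effort, rest push out)
bond 1 stroke→GY1  (GY1: gyrator matches bond 0)
bond 3 stroke→J2  (J2 needs exactly one e-in)

#0 |GY1
#1 |GY1
#2 |J1
#3 |J2
#4 |Sf1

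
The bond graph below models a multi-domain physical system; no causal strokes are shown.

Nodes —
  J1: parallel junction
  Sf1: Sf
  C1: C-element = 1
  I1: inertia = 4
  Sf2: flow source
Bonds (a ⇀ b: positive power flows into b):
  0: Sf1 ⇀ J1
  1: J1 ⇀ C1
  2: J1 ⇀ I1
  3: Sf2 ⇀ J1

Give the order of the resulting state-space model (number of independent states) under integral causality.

2  (C1, I1 all integral)

b0 |Sf1  (Sf1: flow source, stroke at near end)
b3 |Sf2  (source Sf2 imposes f)
b1 |J1  (C1 integral (e out))
b2 |I1  (common-e at J1 fixed by 1)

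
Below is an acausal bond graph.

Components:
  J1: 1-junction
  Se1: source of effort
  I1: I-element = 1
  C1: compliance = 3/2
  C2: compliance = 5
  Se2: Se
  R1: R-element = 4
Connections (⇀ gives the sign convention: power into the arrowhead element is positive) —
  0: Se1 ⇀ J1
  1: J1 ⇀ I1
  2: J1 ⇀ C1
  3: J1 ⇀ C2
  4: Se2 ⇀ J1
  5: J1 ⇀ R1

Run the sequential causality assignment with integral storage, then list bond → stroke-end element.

#0 →J1  (source Se1 imposes e)
#4 →J1  (Se2: effort source, stroke at far end)
#1 →I1  (prefer integral on I1)
#2 →J1  (J1 flow already set via bond 1)
#3 →J1  (J1 flow already set via bond 1)
#5 →J1  (J1 flow already set via bond 1)

bond 0 stroke→J1
bond 1 stroke→I1
bond 2 stroke→J1
bond 3 stroke→J1
bond 4 stroke→J1
bond 5 stroke→J1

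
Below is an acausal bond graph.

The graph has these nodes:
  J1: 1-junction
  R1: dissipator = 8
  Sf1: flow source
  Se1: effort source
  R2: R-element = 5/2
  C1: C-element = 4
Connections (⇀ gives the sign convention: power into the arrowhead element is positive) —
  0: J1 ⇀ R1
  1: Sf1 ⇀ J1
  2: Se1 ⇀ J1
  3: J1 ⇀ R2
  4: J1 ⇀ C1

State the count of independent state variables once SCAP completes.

1  (C1 all integral)

#1 stroke→Sf1  (Sf1 (Sf) sets flow on bond)
#2 stroke→J1  (Se1: effort source, stroke at far end)
#0 stroke→J1  (1-jn J1 has f-setter on 1)
#3 stroke→J1  (1-jn J1 has f-setter on 1)
#4 stroke→J1  (common-f at J1 fixed by 1)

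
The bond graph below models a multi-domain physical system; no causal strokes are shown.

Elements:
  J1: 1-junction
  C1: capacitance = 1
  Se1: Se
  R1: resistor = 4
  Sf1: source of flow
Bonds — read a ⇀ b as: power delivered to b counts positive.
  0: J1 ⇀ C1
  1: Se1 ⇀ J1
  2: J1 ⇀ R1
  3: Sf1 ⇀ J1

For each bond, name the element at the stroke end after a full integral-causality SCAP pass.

b1 |J1  (Se1: effort source, stroke at far end)
b3 |Sf1  (source Sf1 imposes f)
b0 |J1  (J1: bond 3 brought flow, rest push out)
b2 |J1  (common-f at J1 fixed by 3)

bond 0 stroke at J1
bond 1 stroke at J1
bond 2 stroke at J1
bond 3 stroke at Sf1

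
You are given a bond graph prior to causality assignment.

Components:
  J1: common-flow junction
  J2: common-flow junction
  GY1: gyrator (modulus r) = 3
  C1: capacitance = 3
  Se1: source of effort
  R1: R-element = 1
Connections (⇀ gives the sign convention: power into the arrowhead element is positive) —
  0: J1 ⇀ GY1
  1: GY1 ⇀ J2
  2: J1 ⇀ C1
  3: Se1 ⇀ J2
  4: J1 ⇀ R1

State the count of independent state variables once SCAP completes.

bond 3 stroke at J2  (Se1: effort source, stroke at far end)
bond 1 stroke at GY1  (J2: last free bond brings flow in)
bond 0 stroke at GY1  (GY1: gyrator matches bond 1)
bond 2 stroke at J1  (J1 flow already set via bond 0)
bond 4 stroke at J1  (common-f at J1 fixed by 0)

1  (C1 all integral)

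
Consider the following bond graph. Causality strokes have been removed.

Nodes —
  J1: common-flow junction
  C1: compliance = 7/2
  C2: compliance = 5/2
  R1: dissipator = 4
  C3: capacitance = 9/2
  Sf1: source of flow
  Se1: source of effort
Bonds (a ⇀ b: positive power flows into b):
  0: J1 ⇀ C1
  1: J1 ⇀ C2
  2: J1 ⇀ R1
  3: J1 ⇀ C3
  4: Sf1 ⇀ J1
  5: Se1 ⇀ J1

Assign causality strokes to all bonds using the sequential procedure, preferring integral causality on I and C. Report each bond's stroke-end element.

β0 stroke→J1
β1 stroke→J1
β2 stroke→J1
β3 stroke→J1
β4 stroke→Sf1
β5 stroke→J1

β4 →Sf1  (source Sf1 imposes f)
β5 →J1  (Se1 (Se) sets effort on bond)
β0 →J1  (common-f at J1 fixed by 4)
β1 →J1  (1-jn J1 has f-setter on 4)
β2 →J1  (1-jn J1 has f-setter on 4)
β3 →J1  (J1: bond 4 brought flow, rest push out)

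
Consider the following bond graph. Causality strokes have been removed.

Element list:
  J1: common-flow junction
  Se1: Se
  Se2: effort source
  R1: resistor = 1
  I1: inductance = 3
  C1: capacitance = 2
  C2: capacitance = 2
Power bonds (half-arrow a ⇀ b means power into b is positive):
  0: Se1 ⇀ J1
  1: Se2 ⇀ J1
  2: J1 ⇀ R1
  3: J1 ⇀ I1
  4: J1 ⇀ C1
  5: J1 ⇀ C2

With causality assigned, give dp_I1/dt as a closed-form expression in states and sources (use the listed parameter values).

b0 →J1  (Se1 fixes effort; stroke away)
b1 →J1  (source Se2 imposes e)
b3 →I1  (I1 integral (f out))
b2 →J1  (J1: bond 3 brought flow, rest push out)
b4 →J1  (J1 flow already set via bond 3)
b5 →J1  (J1 flow already set via bond 3)

dp_I1/dt = E_Se1 + E_Se2 - p_I1/3 - q_C1/2 - q_C2/2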